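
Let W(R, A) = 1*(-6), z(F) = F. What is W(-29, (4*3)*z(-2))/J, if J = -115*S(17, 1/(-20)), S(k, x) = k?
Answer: 6/1955 ≈ 0.0030691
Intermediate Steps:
W(R, A) = -6
J = -1955 (J = -115*17 = -1955)
W(-29, (4*3)*z(-2))/J = -6/(-1955) = -6*(-1/1955) = 6/1955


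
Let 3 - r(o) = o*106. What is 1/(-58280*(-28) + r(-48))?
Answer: 1/1636931 ≈ 6.1090e-7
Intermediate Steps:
r(o) = 3 - 106*o (r(o) = 3 - o*106 = 3 - 106*o)
1/(-58280*(-28) + r(-48)) = 1/(-58280*(-28) + (3 - 106*(-48))) = 1/(1631840 + (3 + 5088)) = 1/(1631840 + 5091) = 1/1636931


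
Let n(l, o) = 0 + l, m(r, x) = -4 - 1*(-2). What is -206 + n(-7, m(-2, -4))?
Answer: -213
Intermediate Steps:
m(r, x) = -2 (m(r, x) = -4 + 2 = -2)
n(l, o) = l
-206 + n(-7, m(-2, -4)) = -206 - 7 = -213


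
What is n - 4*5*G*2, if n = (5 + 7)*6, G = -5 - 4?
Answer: 432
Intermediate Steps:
G = -9
n = 72 (n = 12*6 = 72)
n - 4*5*G*2 = 72 - 4*5*(-9)*2 = 72 - (-180)*2 = 72 - 4*(-90) = 72 + 360 = 432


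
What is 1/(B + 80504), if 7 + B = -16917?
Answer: 1/63580 ≈ 1.5728e-5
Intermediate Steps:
B = -16924 (B = -7 - 16917 = -16924)
1/(B + 80504) = 1/(-16924 + 80504) = 1/63580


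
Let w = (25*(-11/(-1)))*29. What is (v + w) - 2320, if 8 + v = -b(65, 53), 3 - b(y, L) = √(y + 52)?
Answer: 5644 + 3*√13 ≈ 5654.8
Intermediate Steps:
b(y, L) = 3 - √(52 + y) (b(y, L) = 3 - √(y + 52) = 3 - √(52 + y))
w = 7975 (w = (25*(-11*(-1)))*29 = (25*11)*29 = 275*29 = 7975)
v = -11 + 3*√13 (v = -8 - (3 - √(52 + 65)) = -8 - (3 - √117) = -8 - (3 - 3*√13) = -8 + (-3 + 3*√13) = -11 + 3*√13 ≈ -0.18335)
(v + w) - 2320 = ((-11 + 3*√13) + 7975) - 2320 = (7964 + 3*√13) - 2320 = 5644 + 3*√13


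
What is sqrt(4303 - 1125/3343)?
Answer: 2*sqrt(12021264193)/3343 ≈ 65.595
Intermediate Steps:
sqrt(4303 - 1125/3343) = sqrt(14383804/3343) = 2*sqrt(12021264193)/3343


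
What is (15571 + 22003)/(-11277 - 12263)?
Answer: -18787/11770 ≈ -1.5962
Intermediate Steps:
(15571 + 22003)/(-11277 - 12263) = 37574/(-23540) = 37574*(-1/23540) = -18787/11770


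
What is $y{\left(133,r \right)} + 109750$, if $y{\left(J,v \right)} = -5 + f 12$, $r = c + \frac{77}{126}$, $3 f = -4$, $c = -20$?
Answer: $109729$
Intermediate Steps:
$f = - \frac{4}{3}$ ($f = \frac{1}{3} \left(-4\right) = - \frac{4}{3} \approx -1.3333$)
$r = - \frac{349}{18}$ ($r = -20 + \frac{77}{126} = -20 + 77 \cdot \frac{1}{126} = -20 + \frac{11}{18} = - \frac{349}{18} \approx -19.389$)
$y{\left(J,v \right)} = -21$ ($y{\left(J,v \right)} = -5 - 16 = -21$)
$y{\left(133,r \right)} + 109750 = -21 + 109750 = 109729$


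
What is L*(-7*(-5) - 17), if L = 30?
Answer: 540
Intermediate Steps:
L*(-7*(-5) - 17) = 30*(-7*(-5) - 17) = 30*(35 - 17) = 30*18 = 540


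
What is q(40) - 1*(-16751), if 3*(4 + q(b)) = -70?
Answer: 50171/3 ≈ 16724.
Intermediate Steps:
q(b) = -82/3 (q(b) = -4 + (1/3)*(-70) = -4 - 70/3 = -82/3)
q(40) - 1*(-16751) = -82/3 - 1*(-16751) = -82/3 + 16751 = 50171/3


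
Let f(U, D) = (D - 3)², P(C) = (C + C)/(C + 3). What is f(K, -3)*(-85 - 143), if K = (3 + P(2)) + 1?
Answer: -8208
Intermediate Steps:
P(C) = 2*C/(3 + C) (P(C) = (2*C)/(3 + C) = 2*C/(3 + C))
K = 24/5 (K = (3 + 2*2/(3 + 2)) + 1 = (3 + 2*2/5) + 1 = (3 + 2*2*(⅕)) + 1 = (3 + ⅘) + 1 = 19/5 + 1 = 24/5 ≈ 4.8000)
f(U, D) = (-3 + D)²
f(K, -3)*(-85 - 143) = (-3 - 3)²*(-85 - 143) = (-6)²*(-228) = 36*(-228) = -8208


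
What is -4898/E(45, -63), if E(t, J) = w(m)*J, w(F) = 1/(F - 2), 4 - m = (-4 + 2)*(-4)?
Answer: -9796/21 ≈ -466.48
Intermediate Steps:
m = -4 (m = 4 - (-4 + 2)*(-4) = 4 - (-2)*(-4) = 4 - 1*8 = 4 - 8 = -4)
w(F) = 1/(-2 + F)
E(t, J) = -J/6 (E(t, J) = J/(-2 - 4) = J/(-6) = -J/6)
-4898/E(45, -63) = -4898/((-⅙*(-63))) = -4898/21/2 = -4898*2/21 = -9796/21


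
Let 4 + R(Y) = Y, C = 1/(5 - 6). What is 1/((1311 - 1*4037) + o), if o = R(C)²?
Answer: -1/2701 ≈ -0.00037023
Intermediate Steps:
C = -1 (C = 1/(-1) = -1)
R(Y) = -4 + Y
o = 25 (o = (-4 - 1)² = (-5)² = 25)
1/((1311 - 1*4037) + o) = 1/((1311 - 1*4037) + 25) = 1/((1311 - 4037) + 25) = 1/(-2726 + 25) = 1/(-2701) = -1/2701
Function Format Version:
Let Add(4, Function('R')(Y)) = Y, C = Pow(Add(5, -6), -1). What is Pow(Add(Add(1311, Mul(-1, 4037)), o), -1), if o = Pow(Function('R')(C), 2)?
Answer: Rational(-1, 2701) ≈ -0.00037023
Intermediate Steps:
C = -1 (C = Pow(-1, -1) = -1)
Function('R')(Y) = Add(-4, Y)
o = 25 (o = Pow(Add(-4, -1), 2) = Pow(-5, 2) = 25)
Pow(Add(Add(1311, Mul(-1, 4037)), o), -1) = Pow(Add(Add(1311, Mul(-1, 4037)), 25), -1) = Pow(Add(Add(1311, -4037), 25), -1) = Pow(Add(-2726, 25), -1) = Pow(-2701, -1) = Rational(-1, 2701)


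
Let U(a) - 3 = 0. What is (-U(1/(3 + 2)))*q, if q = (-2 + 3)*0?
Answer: 0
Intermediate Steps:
q = 0 (q = 1*0 = 0)
U(a) = 3 (U(a) = 3 + 0 = 3)
(-U(1/(3 + 2)))*q = -1*3*0 = -3*0 = 0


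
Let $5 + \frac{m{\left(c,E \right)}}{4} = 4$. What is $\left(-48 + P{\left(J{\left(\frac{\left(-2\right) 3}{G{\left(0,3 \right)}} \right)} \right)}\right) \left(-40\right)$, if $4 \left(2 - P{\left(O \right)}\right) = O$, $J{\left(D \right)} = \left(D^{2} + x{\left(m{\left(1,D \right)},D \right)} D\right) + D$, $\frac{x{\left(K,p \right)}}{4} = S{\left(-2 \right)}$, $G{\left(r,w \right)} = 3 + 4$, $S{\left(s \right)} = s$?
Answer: $\frac{93460}{49} \approx 1907.3$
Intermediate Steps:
$m{\left(c,E \right)} = -4$ ($m{\left(c,E \right)} = -20 + 4 \cdot 4 = -20 + 16 = -4$)
$G{\left(r,w \right)} = 7$
$x{\left(K,p \right)} = -8$ ($x{\left(K,p \right)} = 4 \left(-2\right) = -8$)
$J{\left(D \right)} = D^{2} - 7 D$ ($J{\left(D \right)} = \left(D^{2} - 8 D\right) + D = D^{2} - 7 D$)
$P{\left(O \right)} = 2 - \frac{O}{4}$
$\left(-48 + P{\left(J{\left(\frac{\left(-2\right) 3}{G{\left(0,3 \right)}} \right)} \right)}\right) \left(-40\right) = \left(-48 + \left(2 - \frac{\frac{\left(-2\right) 3}{7} \left(-7 + \frac{\left(-2\right) 3}{7}\right)}{4}\right)\right) \left(-40\right) = \left(-48 + \left(2 - \frac{\left(-6\right) \frac{1}{7} \left(-7 - \frac{6}{7}\right)}{4}\right)\right) \left(-40\right) = \left(-48 + \left(2 - \frac{\left(- \frac{6}{7}\right) \left(-7 - \frac{6}{7}\right)}{4}\right)\right) \left(-40\right) = \left(-48 + \left(2 - \frac{\left(- \frac{6}{7}\right) \left(- \frac{55}{7}\right)}{4}\right)\right) \left(-40\right) = \left(-48 + \left(2 - \frac{165}{98}\right)\right) \left(-40\right) = \left(-48 + \frac{31}{98}\right) \left(-40\right) = \left(- \frac{4673}{98}\right) \left(-40\right) = \frac{93460}{49}$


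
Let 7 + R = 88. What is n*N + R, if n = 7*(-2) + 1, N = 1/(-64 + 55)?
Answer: 742/9 ≈ 82.444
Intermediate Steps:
R = 81 (R = -7 + 88 = 81)
N = -1/9 (N = 1/(-9) = -1/9 ≈ -0.11111)
n = -13 (n = -14 + 1 = -13)
n*N + R = -13*(-1/9) + 81 = 13/9 + 81 = 742/9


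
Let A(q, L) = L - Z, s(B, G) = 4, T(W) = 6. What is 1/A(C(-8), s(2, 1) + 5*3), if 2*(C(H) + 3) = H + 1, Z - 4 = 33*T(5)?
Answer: -1/183 ≈ -0.0054645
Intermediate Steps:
Z = 202 (Z = 4 + 33*6 = 4 + 198 = 202)
C(H) = -5/2 + H/2 (C(H) = -3 + (H + 1)/2 = -3 + (1 + H)/2 = -3 + (½ + H/2) = -5/2 + H/2)
A(q, L) = -202 + L (A(q, L) = L - 1*202 = L - 202 = -202 + L)
1/A(C(-8), s(2, 1) + 5*3) = 1/(-202 + (4 + 5*3)) = 1/(-202 + (4 + 15)) = 1/(-202 + 19) = 1/(-183) = -1/183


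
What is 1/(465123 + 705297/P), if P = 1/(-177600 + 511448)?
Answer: 1/235462457979 ≈ 4.2470e-12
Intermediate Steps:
P = 1/333848 ≈ 2.9954e-6
1/(465123 + 705297/P) = 1/(465123 + 705297/(1/333848)) = 1/(465123 + 705297*333848) = 1/(465123 + 235461992856) = 1/235462457979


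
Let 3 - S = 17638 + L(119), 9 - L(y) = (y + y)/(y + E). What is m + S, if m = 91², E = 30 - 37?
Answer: -74887/8 ≈ -9360.9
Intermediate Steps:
E = -7
L(y) = 9 - 2*y/(-7 + y) (L(y) = 9 - (y + y)/(y - 7) = 9 - 2*y/(-7 + y))
m = 8281
S = -141135/8 (S = 3 - (17638 + 7*(-9 + 119)/(-7 + 119)) = 3 - (17638 + 7*110/112) = 3 - (17638 + 7*(1/112)*110) = 3 - (17638 + 55/8) = 3 - 1*141159/8 = 3 - 141159/8 = -141135/8 ≈ -17642.)
m + S = 8281 - 141135/8 = -74887/8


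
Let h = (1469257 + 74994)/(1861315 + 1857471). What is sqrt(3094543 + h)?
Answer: sqrt(42795583747161214514)/3718786 ≈ 1759.1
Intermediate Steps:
h = 1544251/3718786 ≈ 0.41526
sqrt(3094543 + h) = sqrt(3094543 + 1544251/3718786) = sqrt(11507944729049/3718786) = sqrt(42795583747161214514)/3718786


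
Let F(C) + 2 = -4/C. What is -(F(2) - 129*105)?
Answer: 13549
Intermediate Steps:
F(C) = -2 - 4/C
-(F(2) - 129*105) = -((-2 - 4/2) - 129*105) = -((-2 - 4*½) - 13545) = -((-2 - 2) - 13545) = -(-4 - 13545) = -1*(-13549) = 13549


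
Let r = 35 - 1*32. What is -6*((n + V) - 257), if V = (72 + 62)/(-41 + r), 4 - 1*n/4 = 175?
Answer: 107676/19 ≈ 5667.2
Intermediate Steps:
n = -684 (n = 16 - 4*175 = 16 - 700 = -684)
r = 3 (r = 35 - 32 = 3)
V = -67/19 (V = (72 + 62)/(-41 + 3) = 134/(-38) = 134*(-1/38) = -67/19 ≈ -3.5263)
-6*((n + V) - 257) = -6*((-684 - 67/19) - 257) = -6*(-13063/19 - 257) = -6*(-17946/19) = 107676/19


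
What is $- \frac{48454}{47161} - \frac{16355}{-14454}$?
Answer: $\frac{70964039}{681665094} \approx 0.1041$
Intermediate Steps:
$- \frac{48454}{47161} - \frac{16355}{-14454} = \left(-48454\right) \frac{1}{47161} - - \frac{16355}{14454} = - \frac{48454}{47161} + \frac{16355}{14454} = \frac{70964039}{681665094}$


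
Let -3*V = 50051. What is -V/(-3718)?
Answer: -50051/11154 ≈ -4.4873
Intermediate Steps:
V = -50051/3 (V = -⅓*50051 = -50051/3 ≈ -16684.)
-V/(-3718) = -(-50051)/(3*(-3718)) = -(-50051)*(-1)/(3*3718) = -1*50051/11154 = -50051/11154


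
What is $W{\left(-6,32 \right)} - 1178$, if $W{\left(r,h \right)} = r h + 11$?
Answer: $-1359$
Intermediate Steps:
$W{\left(r,h \right)} = 11 + h r$ ($W{\left(r,h \right)} = h r + 11 = 11 + h r$)
$W{\left(-6,32 \right)} - 1178 = \left(11 + 32 \left(-6\right)\right) - 1178 = \left(11 - 192\right) - 1178 = -181 - 1178 = -1359$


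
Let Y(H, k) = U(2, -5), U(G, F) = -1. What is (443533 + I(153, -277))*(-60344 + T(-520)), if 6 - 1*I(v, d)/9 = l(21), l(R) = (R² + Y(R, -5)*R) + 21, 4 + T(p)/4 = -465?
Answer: -27353031960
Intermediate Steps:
Y(H, k) = -1
T(p) = -1876 (T(p) = -16 + 4*(-465) = -16 - 1860 = -1876)
l(R) = 21 + R² - R (l(R) = (R² - R) + 21 = 21 + R² - R)
I(v, d) = -3915 (I(v, d) = 54 - 9*(21 + 21² - 1*21) = 54 - 9*(21 + 441 - 21) = 54 - 9*441 = 54 - 3969 = -3915)
(443533 + I(153, -277))*(-60344 + T(-520)) = (443533 - 3915)*(-60344 - 1876) = 439618*(-62220) = -27353031960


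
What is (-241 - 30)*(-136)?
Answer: 36856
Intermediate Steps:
(-241 - 30)*(-136) = -271*(-136) = 36856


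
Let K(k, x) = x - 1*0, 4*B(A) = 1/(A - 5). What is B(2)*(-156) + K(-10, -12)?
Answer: 1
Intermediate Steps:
B(A) = 1/(4*(-5 + A)) (B(A) = 1/(4*(A - 5)) = 1/(4*(-5 + A)))
K(k, x) = x (K(k, x) = x + 0 = x)
B(2)*(-156) + K(-10, -12) = (1/(4*(-5 + 2)))*(-156) - 12 = ((¼)/(-3))*(-156) - 12 = ((¼)*(-⅓))*(-156) - 12 = -1/12*(-156) - 12 = 13 - 12 = 1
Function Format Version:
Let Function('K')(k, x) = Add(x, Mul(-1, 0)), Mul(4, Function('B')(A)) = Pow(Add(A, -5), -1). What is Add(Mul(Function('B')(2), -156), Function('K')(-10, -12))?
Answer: 1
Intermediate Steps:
Function('B')(A) = Mul(Rational(1, 4), Pow(Add(-5, A), -1)) (Function('B')(A) = Mul(Rational(1, 4), Pow(Add(A, -5), -1)) = Mul(Rational(1, 4), Pow(Add(-5, A), -1)))
Function('K')(k, x) = x (Function('K')(k, x) = Add(x, 0) = x)
Add(Mul(Function('B')(2), -156), Function('K')(-10, -12)) = Add(Mul(Mul(Rational(1, 4), Pow(Add(-5, 2), -1)), -156), -12) = Add(Mul(Mul(Rational(1, 4), Pow(-3, -1)), -156), -12) = Add(Mul(Mul(Rational(1, 4), Rational(-1, 3)), -156), -12) = Add(Mul(Rational(-1, 12), -156), -12) = Add(13, -12) = 1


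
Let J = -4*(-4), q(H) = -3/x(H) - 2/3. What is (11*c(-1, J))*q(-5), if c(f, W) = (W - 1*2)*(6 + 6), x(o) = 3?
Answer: -3080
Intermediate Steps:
q(H) = -5/3 (q(H) = -3/3 - 2/3 = -3*1/3 - 2*1/3 = -1 - 2/3 = -5/3)
J = 16
c(f, W) = -24 + 12*W (c(f, W) = (W - 2)*12 = (-2 + W)*12 = -24 + 12*W)
(11*c(-1, J))*q(-5) = (11*(-24 + 12*16))*(-5/3) = (11*(-24 + 192))*(-5/3) = (11*168)*(-5/3) = 1848*(-5/3) = -3080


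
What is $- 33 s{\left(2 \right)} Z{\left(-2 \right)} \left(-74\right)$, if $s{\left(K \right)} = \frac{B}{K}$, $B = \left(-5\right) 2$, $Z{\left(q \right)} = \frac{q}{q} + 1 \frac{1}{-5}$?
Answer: $-9768$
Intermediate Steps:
$Z{\left(q \right)} = \frac{4}{5}$ ($Z{\left(q \right)} = 1 + 1 \left(- \frac{1}{5}\right) = 1 - \frac{1}{5} = \frac{4}{5}$)
$B = -10$
$s{\left(K \right)} = - \frac{10}{K}$
$- 33 s{\left(2 \right)} Z{\left(-2 \right)} \left(-74\right) = - 33 \left(- \frac{10}{2}\right) \frac{4}{5} \left(-74\right) = - 33 \left(\left(-10\right) \frac{1}{2}\right) \frac{4}{5} \left(-74\right) = \left(-33\right) \left(-5\right) \frac{4}{5} \left(-74\right) = 165 \cdot \frac{4}{5} \left(-74\right) = 132 \left(-74\right) = -9768$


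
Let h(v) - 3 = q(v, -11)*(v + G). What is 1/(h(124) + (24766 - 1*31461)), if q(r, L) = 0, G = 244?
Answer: -1/6692 ≈ -0.00014943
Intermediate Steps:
h(v) = 3 (h(v) = 3 + 0*(v + 244) = 3 + 0*(244 + v) = 3 + 0 = 3)
1/(h(124) + (24766 - 1*31461)) = 1/(3 + (24766 - 1*31461)) = 1/(3 + (24766 - 31461)) = 1/(3 - 6695) = 1/(-6692) = -1/6692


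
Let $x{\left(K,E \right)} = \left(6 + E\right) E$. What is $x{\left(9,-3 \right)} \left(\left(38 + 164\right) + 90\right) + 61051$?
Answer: $58423$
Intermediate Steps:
$x{\left(K,E \right)} = E \left(6 + E\right)$
$x{\left(9,-3 \right)} \left(\left(38 + 164\right) + 90\right) + 61051 = - 3 \left(6 - 3\right) \left(\left(38 + 164\right) + 90\right) + 61051 = \left(-3\right) 3 \left(202 + 90\right) + 61051 = \left(-9\right) 292 + 61051 = -2628 + 61051 = 58423$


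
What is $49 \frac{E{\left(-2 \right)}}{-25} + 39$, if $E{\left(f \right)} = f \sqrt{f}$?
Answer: $39 + \frac{98 i \sqrt{2}}{25} \approx 39.0 + 5.5437 i$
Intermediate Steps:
$E{\left(f \right)} = f^{\frac{3}{2}}$
$49 \frac{E{\left(-2 \right)}}{-25} + 39 = 49 \frac{\left(-2\right)^{\frac{3}{2}}}{-25} + 39 = 49 - 2 i \sqrt{2} \left(- \frac{1}{25}\right) + 39 = 49 \frac{2 i \sqrt{2}}{25} + 39 = \frac{98 i \sqrt{2}}{25} + 39 = 39 + \frac{98 i \sqrt{2}}{25}$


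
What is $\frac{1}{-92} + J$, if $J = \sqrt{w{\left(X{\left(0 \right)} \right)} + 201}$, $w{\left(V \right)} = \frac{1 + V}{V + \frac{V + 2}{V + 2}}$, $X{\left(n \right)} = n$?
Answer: $- \frac{1}{92} + \sqrt{202} \approx 14.202$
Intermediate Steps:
$w{\left(V \right)} = 1$ ($w{\left(V \right)} = \frac{1 + V}{V + \frac{2 + V}{2 + V}} = \frac{1 + V}{V + 1} = \frac{1 + V}{1 + V} = 1$)
$J = \sqrt{202}$ ($J = \sqrt{1 + 201} = \sqrt{202} \approx 14.213$)
$\frac{1}{-92} + J = \frac{1}{-92} + \sqrt{202} = - \frac{1}{92} + \sqrt{202}$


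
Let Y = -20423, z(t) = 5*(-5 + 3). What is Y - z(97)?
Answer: -20413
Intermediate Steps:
z(t) = -10 (z(t) = 5*(-2) = -10)
Y - z(97) = -20423 - 1*(-10) = -20423 + 10 = -20413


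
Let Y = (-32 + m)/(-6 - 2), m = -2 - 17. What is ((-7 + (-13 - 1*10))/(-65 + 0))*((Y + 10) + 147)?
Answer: 3921/52 ≈ 75.404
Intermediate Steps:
m = -19
Y = 51/8 (Y = (-32 - 19)/(-6 - 2) = -51/(-8) = -51*(-1/8) = 51/8 ≈ 6.3750)
((-7 + (-13 - 1*10))/(-65 + 0))*((Y + 10) + 147) = ((-7 + (-13 - 1*10))/(-65 + 0))*((51/8 + 10) + 147) = ((-7 + (-13 - 10))/(-65))*(131/8 + 147) = ((-7 - 23)*(-1/65))*(1307/8) = -30*(-1/65)*(1307/8) = (6/13)*(1307/8) = 3921/52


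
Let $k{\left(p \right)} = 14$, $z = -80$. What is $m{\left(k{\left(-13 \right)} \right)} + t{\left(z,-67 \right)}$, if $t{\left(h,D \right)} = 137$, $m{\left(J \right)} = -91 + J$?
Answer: $60$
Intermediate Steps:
$m{\left(k{\left(-13 \right)} \right)} + t{\left(z,-67 \right)} = \left(-91 + 14\right) + 137 = -77 + 137 = 60$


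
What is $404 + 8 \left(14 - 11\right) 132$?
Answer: $3572$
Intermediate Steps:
$404 + 8 \left(14 - 11\right) 132 = 404 + 8 \cdot 3 \cdot 132 = 404 + 24 \cdot 132 = 404 + 3168 = 3572$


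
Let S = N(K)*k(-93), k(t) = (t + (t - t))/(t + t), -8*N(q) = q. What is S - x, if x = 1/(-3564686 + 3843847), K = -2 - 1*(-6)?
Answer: -279165/1116644 ≈ -0.25000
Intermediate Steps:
K = 4 (K = -2 + 6 = 4)
N(q) = -q/8
x = 1/279161 ≈ 3.5822e-6
k(t) = ½ (k(t) = (t + 0)/((2*t)) = t*(1/(2*t)) = ½)
S = -¼ (S = -⅛*4*(½) = -½*½ = -¼ ≈ -0.25000)
S - x = -¼ - 1*1/279161 = -¼ - 1/279161 = -279165/1116644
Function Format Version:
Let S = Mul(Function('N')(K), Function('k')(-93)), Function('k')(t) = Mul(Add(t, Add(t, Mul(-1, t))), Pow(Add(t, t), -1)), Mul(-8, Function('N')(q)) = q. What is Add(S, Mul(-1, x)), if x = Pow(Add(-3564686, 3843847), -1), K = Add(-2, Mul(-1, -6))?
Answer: Rational(-279165, 1116644) ≈ -0.25000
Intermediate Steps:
K = 4 (K = Add(-2, 6) = 4)
Function('N')(q) = Mul(Rational(-1, 8), q)
x = Rational(1, 279161) (x = Pow(279161, -1) = Rational(1, 279161) ≈ 3.5822e-6)
Function('k')(t) = Rational(1, 2) (Function('k')(t) = Mul(Add(t, 0), Pow(Mul(2, t), -1)) = Mul(t, Mul(Rational(1, 2), Pow(t, -1))) = Rational(1, 2))
S = Rational(-1, 4) (S = Mul(Mul(Rational(-1, 8), 4), Rational(1, 2)) = Mul(Rational(-1, 2), Rational(1, 2)) = Rational(-1, 4) ≈ -0.25000)
Add(S, Mul(-1, x)) = Add(Rational(-1, 4), Mul(-1, Rational(1, 279161))) = Add(Rational(-1, 4), Rational(-1, 279161)) = Rational(-279165, 1116644)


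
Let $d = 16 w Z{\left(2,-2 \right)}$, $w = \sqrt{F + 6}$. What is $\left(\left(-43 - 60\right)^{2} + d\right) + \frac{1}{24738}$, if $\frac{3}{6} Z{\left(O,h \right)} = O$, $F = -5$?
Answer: $\frac{264028675}{24738} \approx 10673.0$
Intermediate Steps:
$Z{\left(O,h \right)} = 2 O$
$w = 1$ ($w = \sqrt{-5 + 6} = \sqrt{1} = 1$)
$d = 64$ ($d = 16 \cdot 1 \cdot 2 \cdot 2 = 16 \cdot 4 = 64$)
$\left(\left(-43 - 60\right)^{2} + d\right) + \frac{1}{24738} = \left(\left(-43 - 60\right)^{2} + 64\right) + \frac{1}{24738} = \left(\left(-103\right)^{2} + 64\right) + \frac{1}{24738} = \left(10609 + 64\right) + \frac{1}{24738} = 10673 + \frac{1}{24738} = \frac{264028675}{24738}$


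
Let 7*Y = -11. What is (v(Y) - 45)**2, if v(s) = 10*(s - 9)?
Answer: 1113025/49 ≈ 22715.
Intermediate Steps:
Y = -11/7 (Y = (1/7)*(-11) = -11/7 ≈ -1.5714)
v(s) = -90 + 10*s (v(s) = 10*(-9 + s) = -90 + 10*s)
(v(Y) - 45)**2 = ((-90 + 10*(-11/7)) - 45)**2 = ((-90 - 110/7) - 45)**2 = (-740/7 - 45)**2 = (-1055/7)**2 = 1113025/49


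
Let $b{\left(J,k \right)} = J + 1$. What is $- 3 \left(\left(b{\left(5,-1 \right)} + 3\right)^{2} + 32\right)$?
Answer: $-339$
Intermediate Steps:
$b{\left(J,k \right)} = 1 + J$
$- 3 \left(\left(b{\left(5,-1 \right)} + 3\right)^{2} + 32\right) = - 3 \left(\left(\left(1 + 5\right) + 3\right)^{2} + 32\right) = - 3 \left(\left(6 + 3\right)^{2} + 32\right) = - 3 \left(9^{2} + 32\right) = - 3 \left(81 + 32\right) = \left(-3\right) 113 = -339$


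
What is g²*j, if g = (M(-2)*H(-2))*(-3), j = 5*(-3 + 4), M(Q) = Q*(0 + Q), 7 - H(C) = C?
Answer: 58320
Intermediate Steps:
H(C) = 7 - C
M(Q) = Q² (M(Q) = Q*Q = Q²)
j = 5 (j = 5*1 = 5)
g = -108 (g = ((-2)²*(7 - 1*(-2)))*(-3) = (4*(7 + 2))*(-3) = (4*9)*(-3) = 36*(-3) = -108)
g²*j = (-108)²*5 = 11664*5 = 58320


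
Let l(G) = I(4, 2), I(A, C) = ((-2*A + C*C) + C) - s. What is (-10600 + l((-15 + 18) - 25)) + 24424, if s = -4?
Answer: 13826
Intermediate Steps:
I(A, C) = 4 + C + C² - 2*A (I(A, C) = ((-2*A + C*C) + C) - 1*(-4) = ((-2*A + C²) + C) + 4 = ((C² - 2*A) + C) + 4 = (C + C² - 2*A) + 4 = 4 + C + C² - 2*A)
l(G) = 2 (l(G) = 4 + 2 + 2² - 2*4 = 4 + 2 + 4 - 8 = 2)
(-10600 + l((-15 + 18) - 25)) + 24424 = (-10600 + 2) + 24424 = -10598 + 24424 = 13826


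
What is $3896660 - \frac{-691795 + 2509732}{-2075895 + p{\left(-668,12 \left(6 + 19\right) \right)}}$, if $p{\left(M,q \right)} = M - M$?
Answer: $\frac{299594771431}{76885} \approx 3.8967 \cdot 10^{6}$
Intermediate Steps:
$p{\left(M,q \right)} = 0$
$3896660 - \frac{-691795 + 2509732}{-2075895 + p{\left(-668,12 \left(6 + 19\right) \right)}} = 3896660 - \frac{-691795 + 2509732}{-2075895 + 0} = 3896660 - \frac{1817937}{-2075895} = 3896660 - 1817937 \left(- \frac{1}{2075895}\right) = 3896660 - - \frac{67331}{76885} = 3896660 + \frac{67331}{76885} = \frac{299594771431}{76885}$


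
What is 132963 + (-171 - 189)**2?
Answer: 262563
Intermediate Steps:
132963 + (-171 - 189)**2 = 132963 + (-360)**2 = 132963 + 129600 = 262563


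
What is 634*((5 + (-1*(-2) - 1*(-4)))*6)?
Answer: 41844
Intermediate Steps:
634*((5 + (-1*(-2) - 1*(-4)))*6) = 634*((5 + (2 + 4))*6) = 634*((5 + 6)*6) = 634*(11*6) = 634*66 = 41844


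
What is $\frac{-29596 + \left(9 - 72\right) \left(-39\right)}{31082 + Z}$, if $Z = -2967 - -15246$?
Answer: $- \frac{27139}{43361} \approx -0.62589$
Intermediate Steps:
$Z = 12279$ ($Z = -2967 + 15246 = 12279$)
$\frac{-29596 + \left(9 - 72\right) \left(-39\right)}{31082 + Z} = \frac{-29596 + \left(9 - 72\right) \left(-39\right)}{31082 + 12279} = \frac{-29596 - -2457}{43361} = \left(-29596 + 2457\right) \frac{1}{43361} = \left(-27139\right) \frac{1}{43361} = - \frac{27139}{43361}$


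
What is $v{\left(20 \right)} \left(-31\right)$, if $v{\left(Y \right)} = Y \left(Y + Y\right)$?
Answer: $-24800$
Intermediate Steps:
$v{\left(Y \right)} = 2 Y^{2}$ ($v{\left(Y \right)} = Y 2 Y = 2 Y^{2}$)
$v{\left(20 \right)} \left(-31\right) = 2 \cdot 20^{2} \left(-31\right) = 2 \cdot 400 \left(-31\right) = 800 \left(-31\right) = -24800$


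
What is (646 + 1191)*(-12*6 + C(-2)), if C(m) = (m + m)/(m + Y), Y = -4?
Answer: -393118/3 ≈ -1.3104e+5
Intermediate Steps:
C(m) = 2*m/(-4 + m) (C(m) = (m + m)/(m - 4) = (2*m)/(-4 + m) = 2*m/(-4 + m))
(646 + 1191)*(-12*6 + C(-2)) = (646 + 1191)*(-12*6 + 2*(-2)/(-4 - 2)) = 1837*(-72 + 2*(-2)/(-6)) = 1837*(-72 + 2*(-2)*(-⅙)) = 1837*(-72 + ⅔) = 1837*(-214/3) = -393118/3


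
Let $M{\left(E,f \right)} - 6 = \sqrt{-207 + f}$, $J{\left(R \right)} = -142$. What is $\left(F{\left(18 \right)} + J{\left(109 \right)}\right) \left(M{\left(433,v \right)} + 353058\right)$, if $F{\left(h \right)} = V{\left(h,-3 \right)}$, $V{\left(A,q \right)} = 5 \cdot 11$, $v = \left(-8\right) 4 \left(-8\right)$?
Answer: $-30717177$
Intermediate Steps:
$v = 256$ ($v = \left(-32\right) \left(-8\right) = 256$)
$M{\left(E,f \right)} = 6 + \sqrt{-207 + f}$
$V{\left(A,q \right)} = 55$
$F{\left(h \right)} = 55$
$\left(F{\left(18 \right)} + J{\left(109 \right)}\right) \left(M{\left(433,v \right)} + 353058\right) = \left(55 - 142\right) \left(\left(6 + \sqrt{-207 + 256}\right) + 353058\right) = - 87 \left(\left(6 + \sqrt{49}\right) + 353058\right) = - 87 \left(\left(6 + 7\right) + 353058\right) = - 87 \left(13 + 353058\right) = \left(-87\right) 353071 = -30717177$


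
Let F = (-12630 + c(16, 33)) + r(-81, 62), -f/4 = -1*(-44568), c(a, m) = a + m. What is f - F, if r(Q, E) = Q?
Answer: -165610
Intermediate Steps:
f = -178272 (f = -(-4)*(-44568) = -4*44568 = -178272)
F = -12662 (F = (-12630 + (16 + 33)) - 81 = (-12630 + 49) - 81 = -12581 - 81 = -12662)
f - F = -178272 - 1*(-12662) = -178272 + 12662 = -165610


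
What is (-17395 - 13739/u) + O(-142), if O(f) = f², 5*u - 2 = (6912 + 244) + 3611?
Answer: 2704606/979 ≈ 2762.6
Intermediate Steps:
u = 10769/5 (u = ⅖ + ((6912 + 244) + 3611)/5 = ⅖ + (7156 + 3611)/5 = ⅖ + (⅕)*10767 = ⅖ + 10767/5 = 10769/5 ≈ 2153.8)
(-17395 - 13739/u) + O(-142) = (-17395 - 13739/10769/5) + (-142)² = (-17395 - 13739*5/10769) + 20164 = (-17395 - 6245/979) + 20164 = -17035950/979 + 20164 = 2704606/979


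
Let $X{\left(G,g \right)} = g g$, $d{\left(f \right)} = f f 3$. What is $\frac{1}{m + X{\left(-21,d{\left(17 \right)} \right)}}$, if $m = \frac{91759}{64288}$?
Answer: $\frac{64288}{48324674191} \approx 1.3303 \cdot 10^{-6}$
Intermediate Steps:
$m = \frac{91759}{64288}$ ($m = 91759 \cdot \frac{1}{64288} = \frac{91759}{64288} \approx 1.4273$)
$d{\left(f \right)} = 3 f^{2}$ ($d{\left(f \right)} = f^{2} \cdot 3 = 3 f^{2}$)
$X{\left(G,g \right)} = g^{2}$
$\frac{1}{m + X{\left(-21,d{\left(17 \right)} \right)}} = \frac{1}{\frac{91759}{64288} + \left(3 \cdot 17^{2}\right)^{2}} = \frac{1}{\frac{91759}{64288} + \left(3 \cdot 289\right)^{2}} = \frac{1}{\frac{91759}{64288} + 867^{2}} = \frac{1}{\frac{91759}{64288} + 751689} = \frac{1}{\frac{48324674191}{64288}} = \frac{64288}{48324674191}$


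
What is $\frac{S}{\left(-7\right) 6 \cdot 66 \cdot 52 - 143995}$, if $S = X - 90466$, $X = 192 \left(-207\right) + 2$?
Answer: $\frac{130208}{288139} \approx 0.45189$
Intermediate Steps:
$X = -39742$ ($X = -39744 + 2 = -39742$)
$S = -130208$ ($S = -39742 - 90466 = -130208$)
$\frac{S}{\left(-7\right) 6 \cdot 66 \cdot 52 - 143995} = - \frac{130208}{\left(-7\right) 6 \cdot 66 \cdot 52 - 143995} = - \frac{130208}{\left(-42\right) 66 \cdot 52 - 143995} = - \frac{130208}{\left(-2772\right) 52 - 143995} = - \frac{130208}{-144144 - 143995} = - \frac{130208}{-288139} = \left(-130208\right) \left(- \frac{1}{288139}\right) = \frac{130208}{288139}$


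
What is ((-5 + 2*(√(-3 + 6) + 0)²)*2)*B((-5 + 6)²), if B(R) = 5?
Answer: 10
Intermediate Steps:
((-5 + 2*(√(-3 + 6) + 0)²)*2)*B((-5 + 6)²) = ((-5 + 2*(√(-3 + 6) + 0)²)*2)*5 = ((-5 + 2*(√3 + 0)²)*2)*5 = ((-5 + 2*(√3)²)*2)*5 = ((-5 + 2*3)*2)*5 = ((-5 + 6)*2)*5 = (1*2)*5 = 2*5 = 10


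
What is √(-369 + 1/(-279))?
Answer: 2*I*√797878/93 ≈ 19.209*I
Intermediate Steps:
√(-369 + 1/(-279)) = √(-369 - 1/279) = √(-102952/279) = 2*I*√797878/93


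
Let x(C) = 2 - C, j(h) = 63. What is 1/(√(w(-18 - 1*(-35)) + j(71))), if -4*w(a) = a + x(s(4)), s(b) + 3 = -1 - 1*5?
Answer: √14/28 ≈ 0.13363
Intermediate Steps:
s(b) = -9 (s(b) = -3 + (-1 - 1*5) = -3 + (-1 - 5) = -3 - 6 = -9)
w(a) = -11/4 - a/4 (w(a) = -(a + (2 - 1*(-9)))/4 = -(a + (2 + 9))/4 = -(a + 11)/4 = -(11 + a)/4 = -11/4 - a/4)
1/(√(w(-18 - 1*(-35)) + j(71))) = 1/(√((-11/4 - (-18 - 1*(-35))/4) + 63)) = 1/(√((-11/4 - (-18 + 35)/4) + 63)) = 1/(√((-11/4 - ¼*17) + 63)) = 1/(√((-11/4 - 17/4) + 63)) = 1/(√(-7 + 63)) = 1/(√56) = 1/(2*√14) = √14/28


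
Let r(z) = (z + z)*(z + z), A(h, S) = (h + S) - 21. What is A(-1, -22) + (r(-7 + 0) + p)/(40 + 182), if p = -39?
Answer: -9611/222 ≈ -43.293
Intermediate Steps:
A(h, S) = -21 + S + h (A(h, S) = (S + h) - 21 = -21 + S + h)
r(z) = 4*z**2 (r(z) = (2*z)*(2*z) = 4*z**2)
A(-1, -22) + (r(-7 + 0) + p)/(40 + 182) = (-21 - 22 - 1) + (4*(-7 + 0)**2 - 39)/(40 + 182) = -44 + (4*(-7)**2 - 39)/222 = -44 + (4*49 - 39)*(1/222) = -44 + (196 - 39)*(1/222) = -44 + 157*(1/222) = -44 + 157/222 = -9611/222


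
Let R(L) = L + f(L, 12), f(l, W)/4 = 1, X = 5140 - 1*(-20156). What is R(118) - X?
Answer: -25174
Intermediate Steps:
X = 25296 (X = 5140 + 20156 = 25296)
f(l, W) = 4 (f(l, W) = 4*1 = 4)
R(L) = 4 + L (R(L) = L + 4 = 4 + L)
R(118) - X = (4 + 118) - 1*25296 = 122 - 25296 = -25174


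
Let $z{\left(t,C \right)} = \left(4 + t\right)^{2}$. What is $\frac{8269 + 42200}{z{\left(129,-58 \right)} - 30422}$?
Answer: $- \frac{50469}{12733} \approx -3.9636$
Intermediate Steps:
$\frac{8269 + 42200}{z{\left(129,-58 \right)} - 30422} = \frac{8269 + 42200}{\left(4 + 129\right)^{2} - 30422} = \frac{50469}{133^{2} - 30422} = \frac{50469}{17689 - 30422} = \frac{50469}{-12733} = 50469 \left(- \frac{1}{12733}\right) = - \frac{50469}{12733}$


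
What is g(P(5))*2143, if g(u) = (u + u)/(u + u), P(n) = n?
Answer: 2143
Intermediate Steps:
g(u) = 1 (g(u) = (2*u)/((2*u)) = (2*u)*(1/(2*u)) = 1)
g(P(5))*2143 = 1*2143 = 2143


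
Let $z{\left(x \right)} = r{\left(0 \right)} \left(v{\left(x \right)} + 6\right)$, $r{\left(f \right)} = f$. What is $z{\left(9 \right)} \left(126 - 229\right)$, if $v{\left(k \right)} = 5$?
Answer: $0$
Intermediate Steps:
$z{\left(x \right)} = 0$ ($z{\left(x \right)} = 0 \left(5 + 6\right) = 0 \cdot 11 = 0$)
$z{\left(9 \right)} \left(126 - 229\right) = 0 \left(126 - 229\right) = 0 \left(-103\right) = 0$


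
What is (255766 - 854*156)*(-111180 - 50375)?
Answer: -19797272810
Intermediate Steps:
(255766 - 854*156)*(-111180 - 50375) = (255766 - 133224)*(-161555) = 122542*(-161555) = -19797272810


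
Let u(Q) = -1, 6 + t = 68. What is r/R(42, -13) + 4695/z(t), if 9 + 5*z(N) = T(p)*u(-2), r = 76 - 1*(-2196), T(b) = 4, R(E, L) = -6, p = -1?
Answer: -85193/39 ≈ -2184.4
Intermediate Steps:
r = 2272 (r = 76 + 2196 = 2272)
t = 62 (t = -6 + 68 = 62)
z(N) = -13/5 (z(N) = -9/5 + (4*(-1))/5 = -9/5 + (⅕)*(-4) = -9/5 - ⅘ = -13/5)
r/R(42, -13) + 4695/z(t) = 2272/(-6) + 4695/(-13/5) = 2272*(-⅙) + 4695*(-5/13) = -1136/3 - 23475/13 = -85193/39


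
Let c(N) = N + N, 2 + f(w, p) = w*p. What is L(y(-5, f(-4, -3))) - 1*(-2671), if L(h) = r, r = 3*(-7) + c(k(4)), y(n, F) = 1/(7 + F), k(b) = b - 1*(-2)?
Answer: 2662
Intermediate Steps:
k(b) = 2 + b (k(b) = b + 2 = 2 + b)
f(w, p) = -2 + p*w (f(w, p) = -2 + w*p = -2 + p*w)
c(N) = 2*N
r = -9 (r = 3*(-7) + 2*(2 + 4) = -21 + 2*6 = -21 + 12 = -9)
L(h) = -9
L(y(-5, f(-4, -3))) - 1*(-2671) = -9 - 1*(-2671) = -9 + 2671 = 2662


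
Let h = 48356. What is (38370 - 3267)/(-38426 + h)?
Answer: 11701/3310 ≈ 3.5350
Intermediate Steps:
(38370 - 3267)/(-38426 + h) = (38370 - 3267)/(-38426 + 48356) = 35103/9930 = 35103*(1/9930) = 11701/3310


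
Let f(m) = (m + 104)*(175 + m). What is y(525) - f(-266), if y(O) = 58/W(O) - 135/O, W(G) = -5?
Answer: -103277/7 ≈ -14754.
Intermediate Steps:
f(m) = (104 + m)*(175 + m)
y(O) = -58/5 - 135/O (y(O) = 58/(-5) - 135/O = 58*(-⅕) - 135/O = -58/5 - 135/O)
y(525) - f(-266) = (-58/5 - 135/525) - (18200 + (-266)² + 279*(-266)) = (-58/5 - 135*1/525) - (18200 + 70756 - 74214) = (-58/5 - 9/35) - 1*14742 = -83/7 - 14742 = -103277/7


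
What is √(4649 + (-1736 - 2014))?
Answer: √899 ≈ 29.983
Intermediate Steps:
√(4649 + (-1736 - 2014)) = √(4649 - 3750) = √899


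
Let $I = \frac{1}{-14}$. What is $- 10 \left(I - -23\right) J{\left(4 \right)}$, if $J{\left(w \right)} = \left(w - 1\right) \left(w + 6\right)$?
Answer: $- \frac{48150}{7} \approx -6878.6$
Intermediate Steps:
$J{\left(w \right)} = \left(-1 + w\right) \left(6 + w\right)$
$I = - \frac{1}{14} \approx -0.071429$
$- 10 \left(I - -23\right) J{\left(4 \right)} = - 10 \left(- \frac{1}{14} - -23\right) \left(-6 + 4^{2} + 5 \cdot 4\right) = - 10 \left(- \frac{1}{14} + 23\right) \left(-6 + 16 + 20\right) = \left(-10\right) \frac{321}{14} \cdot 30 = \left(- \frac{1605}{7}\right) 30 = - \frac{48150}{7}$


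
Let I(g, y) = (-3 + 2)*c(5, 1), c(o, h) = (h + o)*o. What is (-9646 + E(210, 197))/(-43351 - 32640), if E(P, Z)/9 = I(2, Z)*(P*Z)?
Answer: 11179546/75991 ≈ 147.12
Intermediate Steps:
c(o, h) = o*(h + o)
I(g, y) = -30 (I(g, y) = (-3 + 2)*(5*(1 + 5)) = -5*6 = -1*30 = -30)
E(P, Z) = -270*P*Z (E(P, Z) = 9*(-30*P*Z) = -270*P*Z)
(-9646 + E(210, 197))/(-43351 - 32640) = (-9646 - 270*210*197)/(-43351 - 32640) = (-9646 - 11169900)/(-75991) = -11179546*(-1/75991) = 11179546/75991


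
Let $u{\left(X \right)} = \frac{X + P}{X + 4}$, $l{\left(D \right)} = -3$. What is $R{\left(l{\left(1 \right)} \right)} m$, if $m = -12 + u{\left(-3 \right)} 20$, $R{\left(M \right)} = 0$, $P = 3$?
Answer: $0$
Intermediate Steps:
$u{\left(X \right)} = \frac{3 + X}{4 + X}$ ($u{\left(X \right)} = \frac{X + 3}{X + 4} = \frac{3 + X}{4 + X}$)
$m = -12$ ($m = -12 + \frac{3 - 3}{4 - 3} \cdot 20 = -12 + 1^{-1} \cdot 0 \cdot 20 = -12 + 1 \cdot 0 \cdot 20 = -12 + 0 \cdot 20 = -12 + 0 = -12$)
$R{\left(l{\left(1 \right)} \right)} m = 0 \left(-12\right) = 0$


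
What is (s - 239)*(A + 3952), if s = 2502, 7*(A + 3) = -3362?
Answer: 54947903/7 ≈ 7.8497e+6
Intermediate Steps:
A = -3383/7 (A = -3 + (⅐)*(-3362) = -3 - 3362/7 = -3383/7 ≈ -483.29)
(s - 239)*(A + 3952) = (2502 - 239)*(-3383/7 + 3952) = 2263*(24281/7) = 54947903/7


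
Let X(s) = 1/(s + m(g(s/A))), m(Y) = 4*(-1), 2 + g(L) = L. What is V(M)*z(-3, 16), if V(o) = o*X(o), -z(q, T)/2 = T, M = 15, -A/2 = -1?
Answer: -480/11 ≈ -43.636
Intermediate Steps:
A = 2 (A = -2*(-1) = 2)
g(L) = -2 + L
m(Y) = -4
z(q, T) = -2*T
X(s) = 1/(-4 + s) (X(s) = 1/(s - 4) = 1/(-4 + s))
V(o) = o/(-4 + o)
V(M)*z(-3, 16) = (15/(-4 + 15))*(-2*16) = (15/11)*(-32) = -480/11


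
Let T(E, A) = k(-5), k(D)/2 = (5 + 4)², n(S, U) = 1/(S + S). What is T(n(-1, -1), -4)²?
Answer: 26244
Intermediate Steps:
n(S, U) = 1/(2*S)
k(D) = 162 (k(D) = 2*(5 + 4)² = 2*9² = 2*81 = 162)
T(E, A) = 162
T(n(-1, -1), -4)² = 162² = 26244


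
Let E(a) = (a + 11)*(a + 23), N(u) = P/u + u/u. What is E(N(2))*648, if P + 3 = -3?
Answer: 122472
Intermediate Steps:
P = -6 (P = -3 - 3 = -6)
N(u) = 1 - 6/u (N(u) = -6/u + u/u = -6/u + 1 = 1 - 6/u)
E(a) = (11 + a)*(23 + a)
E(N(2))*648 = (253 + ((-6 + 2)/2)² + 34*((-6 + 2)/2))*648 = (253 + ((½)*(-4))² + 34*((½)*(-4)))*648 = (253 + (-2)² + 34*(-2))*648 = (253 + 4 - 68)*648 = 189*648 = 122472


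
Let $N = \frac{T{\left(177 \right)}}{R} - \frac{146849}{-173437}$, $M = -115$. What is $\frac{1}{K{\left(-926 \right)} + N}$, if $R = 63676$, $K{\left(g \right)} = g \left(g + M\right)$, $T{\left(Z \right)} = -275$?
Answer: $\frac{11043774412}{10645832347899741} \approx 1.0374 \cdot 10^{-6}$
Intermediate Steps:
$K{\left(g \right)} = g \left(-115 + g\right)$ ($K{\left(g \right)} = g \left(g - 115\right) = g \left(-115 + g\right)$)
$N = \frac{9303061749}{11043774412}$ ($N = - \frac{275}{63676} - \frac{146849}{-173437} = \left(-275\right) \frac{1}{63676} - - \frac{146849}{173437} = - \frac{275}{63676} + \frac{146849}{173437} = \frac{9303061749}{11043774412} \approx 0.84238$)
$\frac{1}{K{\left(-926 \right)} + N} = \frac{1}{- 926 \left(-115 - 926\right) + \frac{9303061749}{11043774412}} = \frac{1}{\left(-926\right) \left(-1041\right) + \frac{9303061749}{11043774412}} = \frac{1}{963966 + \frac{9303061749}{11043774412}} = \frac{1}{\frac{10645832347899741}{11043774412}} = \frac{11043774412}{10645832347899741}$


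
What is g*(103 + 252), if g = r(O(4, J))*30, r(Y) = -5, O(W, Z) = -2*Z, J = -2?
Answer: -53250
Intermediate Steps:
g = -150 (g = -5*30 = -150)
g*(103 + 252) = -150*(103 + 252) = -150*355 = -53250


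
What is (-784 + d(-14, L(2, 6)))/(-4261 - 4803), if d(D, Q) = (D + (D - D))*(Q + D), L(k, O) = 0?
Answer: 147/2266 ≈ 0.064872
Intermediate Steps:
d(D, Q) = D*(D + Q) (d(D, Q) = (D + 0)*(D + Q) = D*(D + Q))
(-784 + d(-14, L(2, 6)))/(-4261 - 4803) = (-784 - 14*(-14 + 0))/(-4261 - 4803) = (-784 - 14*(-14))/(-9064) = (-784 + 196)*(-1/9064) = -588*(-1/9064) = 147/2266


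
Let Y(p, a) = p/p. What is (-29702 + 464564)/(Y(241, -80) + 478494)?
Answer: 434862/478495 ≈ 0.90881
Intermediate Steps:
Y(p, a) = 1
(-29702 + 464564)/(Y(241, -80) + 478494) = (-29702 + 464564)/(1 + 478494) = 434862/478495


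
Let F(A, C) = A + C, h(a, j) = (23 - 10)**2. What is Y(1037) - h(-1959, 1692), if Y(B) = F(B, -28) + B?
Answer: 1877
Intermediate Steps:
h(a, j) = 169 (h(a, j) = 13**2 = 169)
Y(B) = -28 + 2*B (Y(B) = (B - 28) + B = (-28 + B) + B = -28 + 2*B)
Y(1037) - h(-1959, 1692) = (-28 + 2*1037) - 1*169 = (-28 + 2074) - 169 = 2046 - 169 = 1877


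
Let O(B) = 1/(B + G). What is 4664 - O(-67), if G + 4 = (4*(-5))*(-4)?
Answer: 41975/9 ≈ 4663.9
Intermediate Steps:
G = 76 (G = -4 + (4*(-5))*(-4) = -4 - 20*(-4) = -4 + 80 = 76)
O(B) = 1/(76 + B) (O(B) = 1/(B + 76) = 1/(76 + B))
4664 - O(-67) = 4664 - 1/(76 - 67) = 4664 - 1/9 = 4664 - 1*⅑ = 4664 - ⅑ = 41975/9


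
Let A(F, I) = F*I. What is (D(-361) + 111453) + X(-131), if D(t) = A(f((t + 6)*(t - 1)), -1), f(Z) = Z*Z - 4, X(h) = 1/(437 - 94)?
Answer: -5664545064548/343 ≈ -1.6515e+10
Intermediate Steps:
X(h) = 1/343
f(Z) = -4 + Z**2 (f(Z) = Z**2 - 4 = -4 + Z**2)
D(t) = 4 - (-1 + t)**2*(6 + t)**2 (D(t) = (-4 + ((t + 6)*(t - 1))**2)*(-1) = (-4 + ((6 + t)*(-1 + t))**2)*(-1) = (-4 + ((-1 + t)*(6 + t))**2)*(-1) = (-4 + (-1 + t)**2*(6 + t)**2)*(-1) = 4 - (-1 + t)**2*(6 + t)**2)
(D(-361) + 111453) + X(-131) = ((4 - (-6 + (-361)**2 + 5*(-361))**2) + 111453) + 1/343 = ((4 - (-6 + 130321 - 1805)**2) + 111453) + 1/343 = ((4 - 1*128510**2) + 111453) + 1/343 = ((4 - 1*16514820100) + 111453) + 1/343 = ((4 - 16514820100) + 111453) + 1/343 = (-16514820096 + 111453) + 1/343 = -16514708643 + 1/343 = -5664545064548/343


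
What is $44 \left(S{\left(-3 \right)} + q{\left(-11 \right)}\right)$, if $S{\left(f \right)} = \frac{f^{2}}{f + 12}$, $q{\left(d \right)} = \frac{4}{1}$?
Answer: $220$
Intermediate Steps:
$q{\left(d \right)} = 4$ ($q{\left(d \right)} = 4 \cdot 1 = 4$)
$S{\left(f \right)} = \frac{f^{2}}{12 + f}$
$44 \left(S{\left(-3 \right)} + q{\left(-11 \right)}\right) = 44 \left(\frac{\left(-3\right)^{2}}{12 - 3} + 4\right) = 44 \left(\frac{9}{9} + 4\right) = 44 \left(9 \cdot \frac{1}{9} + 4\right) = 44 \left(1 + 4\right) = 44 \cdot 5 = 220$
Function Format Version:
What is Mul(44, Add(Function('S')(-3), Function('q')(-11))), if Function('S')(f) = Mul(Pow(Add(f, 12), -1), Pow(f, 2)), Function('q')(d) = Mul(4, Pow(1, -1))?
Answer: 220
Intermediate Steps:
Function('q')(d) = 4 (Function('q')(d) = Mul(4, 1) = 4)
Function('S')(f) = Mul(Pow(f, 2), Pow(Add(12, f), -1)) (Function('S')(f) = Mul(Pow(Add(12, f), -1), Pow(f, 2)) = Mul(Pow(f, 2), Pow(Add(12, f), -1)))
Mul(44, Add(Function('S')(-3), Function('q')(-11))) = Mul(44, Add(Mul(Pow(-3, 2), Pow(Add(12, -3), -1)), 4)) = Mul(44, Add(Mul(9, Pow(9, -1)), 4)) = Mul(44, Add(Mul(9, Rational(1, 9)), 4)) = Mul(44, Add(1, 4)) = Mul(44, 5) = 220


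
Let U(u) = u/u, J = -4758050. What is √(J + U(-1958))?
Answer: I*√4758049 ≈ 2181.3*I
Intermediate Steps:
U(u) = 1
√(J + U(-1958)) = √(-4758050 + 1) = √(-4758049) = I*√4758049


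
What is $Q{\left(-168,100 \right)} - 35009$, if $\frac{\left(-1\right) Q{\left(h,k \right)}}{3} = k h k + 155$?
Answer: $5004526$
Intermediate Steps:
$Q{\left(h,k \right)} = -465 - 3 h k^{2}$ ($Q{\left(h,k \right)} = - 3 \left(k h k + 155\right) = - 3 \left(h k k + 155\right) = - 3 \left(h k^{2} + 155\right) = - 3 \left(155 + h k^{2}\right) = -465 - 3 h k^{2}$)
$Q{\left(-168,100 \right)} - 35009 = \left(-465 - - 504 \cdot 100^{2}\right) - 35009 = \left(-465 - \left(-504\right) 10000\right) - 35009 = \left(-465 + 5040000\right) - 35009 = 5039535 - 35009 = 5004526$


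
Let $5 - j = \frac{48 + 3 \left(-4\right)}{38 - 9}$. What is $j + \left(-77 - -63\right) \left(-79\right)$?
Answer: $\frac{32183}{29} \approx 1109.8$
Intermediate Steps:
$j = \frac{109}{29}$ ($j = 5 - \frac{48 + 3 \left(-4\right)}{38 - 9} = 5 - \frac{48 - 12}{29} = 5 - 36 \cdot \frac{1}{29} = 5 - \frac{36}{29} = \frac{109}{29} \approx 3.7586$)
$j + \left(-77 - -63\right) \left(-79\right) = \frac{109}{29} + \left(-77 - -63\right) \left(-79\right) = \frac{109}{29} + \left(-77 + 63\right) \left(-79\right) = \frac{109}{29} - -1106 = \frac{109}{29} + 1106 = \frac{32183}{29}$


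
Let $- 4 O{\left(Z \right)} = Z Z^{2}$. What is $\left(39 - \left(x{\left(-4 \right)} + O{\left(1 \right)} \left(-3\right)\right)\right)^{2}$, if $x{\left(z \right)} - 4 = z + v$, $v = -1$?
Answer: $\frac{24649}{16} \approx 1540.6$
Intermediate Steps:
$x{\left(z \right)} = 3 + z$ ($x{\left(z \right)} = 4 + \left(z - 1\right) = 4 + \left(-1 + z\right) = 3 + z$)
$O{\left(Z \right)} = - \frac{Z^{3}}{4}$ ($O{\left(Z \right)} = - \frac{Z Z^{2}}{4} = - \frac{Z^{3}}{4}$)
$\left(39 - \left(x{\left(-4 \right)} + O{\left(1 \right)} \left(-3\right)\right)\right)^{2} = \left(39 - \left(\left(3 - 4\right) + - \frac{1^{3}}{4} \left(-3\right)\right)\right)^{2} = \left(39 - \left(-1 + \left(- \frac{1}{4}\right) 1 \left(-3\right)\right)\right)^{2} = \left(39 - \left(-1 - - \frac{3}{4}\right)\right)^{2} = \left(39 - \left(-1 + \frac{3}{4}\right)\right)^{2} = \left(39 - - \frac{1}{4}\right)^{2} = \left(39 + \frac{1}{4}\right)^{2} = \left(\frac{157}{4}\right)^{2} = \frac{24649}{16}$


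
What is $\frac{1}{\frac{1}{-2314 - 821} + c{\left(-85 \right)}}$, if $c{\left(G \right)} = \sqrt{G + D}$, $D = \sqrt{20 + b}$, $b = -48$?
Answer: $- \frac{1}{\frac{1}{3135} - \sqrt{-85 + 2 i \sqrt{7}}} \approx 0.0033643 - 0.10831 i$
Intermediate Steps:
$D = 2 i \sqrt{7}$ ($D = \sqrt{20 - 48} = \sqrt{-28} = 2 i \sqrt{7} \approx 5.2915 i$)
$c{\left(G \right)} = \sqrt{G + 2 i \sqrt{7}}$
$\frac{1}{\frac{1}{-2314 - 821} + c{\left(-85 \right)}} = \frac{1}{\frac{1}{-2314 - 821} + \sqrt{-85 + 2 i \sqrt{7}}} = \frac{1}{\frac{1}{-3135} + \sqrt{-85 + 2 i \sqrt{7}}} = \frac{1}{- \frac{1}{3135} + \sqrt{-85 + 2 i \sqrt{7}}}$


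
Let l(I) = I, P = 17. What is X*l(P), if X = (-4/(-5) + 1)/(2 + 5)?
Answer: 153/35 ≈ 4.3714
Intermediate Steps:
X = 9/35 (X = (-4*(-⅕) + 1)/7 = (⅘ + 1)*(⅐) = (9/5)*(⅐) = 9/35 ≈ 0.25714)
X*l(P) = (9/35)*17 = 153/35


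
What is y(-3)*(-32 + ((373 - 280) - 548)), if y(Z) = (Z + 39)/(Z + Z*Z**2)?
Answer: 2922/5 ≈ 584.40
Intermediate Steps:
y(Z) = (39 + Z)/(Z + Z**3)
y(-3)*(-32 + ((373 - 280) - 548)) = ((39 - 3)/(-3 + (-3)**3))*(-32 + ((373 - 280) - 548)) = (36/(-3 - 27))*(-32 + (93 - 548)) = (36/(-30))*(-32 - 455) = -1/30*36*(-487) = -6/5*(-487) = 2922/5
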